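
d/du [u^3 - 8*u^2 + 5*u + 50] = 3*u^2 - 16*u + 5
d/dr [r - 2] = 1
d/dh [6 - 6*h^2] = -12*h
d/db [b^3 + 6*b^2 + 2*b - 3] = 3*b^2 + 12*b + 2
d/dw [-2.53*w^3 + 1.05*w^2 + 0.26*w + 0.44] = -7.59*w^2 + 2.1*w + 0.26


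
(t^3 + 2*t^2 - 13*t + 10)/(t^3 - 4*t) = (t^2 + 4*t - 5)/(t*(t + 2))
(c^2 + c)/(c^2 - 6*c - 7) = c/(c - 7)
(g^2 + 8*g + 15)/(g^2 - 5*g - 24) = (g + 5)/(g - 8)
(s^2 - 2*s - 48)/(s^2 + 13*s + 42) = (s - 8)/(s + 7)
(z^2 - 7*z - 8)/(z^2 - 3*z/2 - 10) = 2*(-z^2 + 7*z + 8)/(-2*z^2 + 3*z + 20)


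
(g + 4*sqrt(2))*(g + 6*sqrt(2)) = g^2 + 10*sqrt(2)*g + 48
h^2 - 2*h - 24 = (h - 6)*(h + 4)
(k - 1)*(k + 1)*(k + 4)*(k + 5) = k^4 + 9*k^3 + 19*k^2 - 9*k - 20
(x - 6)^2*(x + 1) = x^3 - 11*x^2 + 24*x + 36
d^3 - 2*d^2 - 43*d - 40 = (d - 8)*(d + 1)*(d + 5)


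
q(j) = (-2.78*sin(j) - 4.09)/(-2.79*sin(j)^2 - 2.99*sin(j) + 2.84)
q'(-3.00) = 1.64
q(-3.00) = -1.15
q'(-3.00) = 1.64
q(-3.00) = -1.15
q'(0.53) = -76.64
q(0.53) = -8.93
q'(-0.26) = -1.22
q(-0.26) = -0.99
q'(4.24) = 0.25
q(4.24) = -0.49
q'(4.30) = 0.22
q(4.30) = -0.48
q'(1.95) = 3.23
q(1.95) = 2.85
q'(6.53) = -6.72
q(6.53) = -2.45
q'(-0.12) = -1.74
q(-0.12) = -1.19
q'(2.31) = 34.80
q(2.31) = 6.88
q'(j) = (5.58*sin(j)*cos(j) + 2.99*cos(j))*(-2.78*sin(j) - 4.09)/(-2.79*sin(j)^2 - 2.99*sin(j) + 2.84)^2 - 2.78*cos(j)/(-2.79*sin(j)^2 - 2.99*sin(j) + 2.84) = (-22.8222*sin(j) + 3.8781*cos(2*j) - 24.0024)*cos(j)/(2.79*sin(j)^2 + 2.99*sin(j) - 2.84)^2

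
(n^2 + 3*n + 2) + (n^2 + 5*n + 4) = 2*n^2 + 8*n + 6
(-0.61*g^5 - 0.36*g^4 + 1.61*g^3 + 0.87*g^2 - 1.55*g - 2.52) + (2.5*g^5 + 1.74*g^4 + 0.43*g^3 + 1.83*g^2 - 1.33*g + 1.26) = 1.89*g^5 + 1.38*g^4 + 2.04*g^3 + 2.7*g^2 - 2.88*g - 1.26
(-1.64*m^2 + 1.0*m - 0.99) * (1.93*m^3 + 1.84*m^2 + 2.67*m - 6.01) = -3.1652*m^5 - 1.0876*m^4 - 4.4495*m^3 + 10.7048*m^2 - 8.6533*m + 5.9499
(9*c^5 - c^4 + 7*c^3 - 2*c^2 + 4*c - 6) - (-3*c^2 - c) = 9*c^5 - c^4 + 7*c^3 + c^2 + 5*c - 6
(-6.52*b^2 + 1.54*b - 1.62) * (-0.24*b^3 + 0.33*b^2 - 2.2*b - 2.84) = 1.5648*b^5 - 2.5212*b^4 + 15.241*b^3 + 14.5942*b^2 - 0.809599999999999*b + 4.6008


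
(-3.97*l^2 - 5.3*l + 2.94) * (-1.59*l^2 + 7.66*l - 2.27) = 6.3123*l^4 - 21.9832*l^3 - 36.2607*l^2 + 34.5514*l - 6.6738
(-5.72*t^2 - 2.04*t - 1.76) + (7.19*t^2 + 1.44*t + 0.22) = 1.47*t^2 - 0.6*t - 1.54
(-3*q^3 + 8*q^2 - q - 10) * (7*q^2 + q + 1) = -21*q^5 + 53*q^4 - 2*q^3 - 63*q^2 - 11*q - 10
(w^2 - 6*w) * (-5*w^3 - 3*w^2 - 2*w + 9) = -5*w^5 + 27*w^4 + 16*w^3 + 21*w^2 - 54*w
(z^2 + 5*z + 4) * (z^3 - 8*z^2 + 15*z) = z^5 - 3*z^4 - 21*z^3 + 43*z^2 + 60*z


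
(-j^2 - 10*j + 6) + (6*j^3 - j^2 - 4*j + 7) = 6*j^3 - 2*j^2 - 14*j + 13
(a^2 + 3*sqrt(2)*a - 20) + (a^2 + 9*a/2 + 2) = 2*a^2 + 3*sqrt(2)*a + 9*a/2 - 18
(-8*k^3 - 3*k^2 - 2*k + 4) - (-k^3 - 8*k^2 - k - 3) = -7*k^3 + 5*k^2 - k + 7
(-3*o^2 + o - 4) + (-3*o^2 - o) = -6*o^2 - 4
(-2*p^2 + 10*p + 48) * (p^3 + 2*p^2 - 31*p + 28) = -2*p^5 + 6*p^4 + 130*p^3 - 270*p^2 - 1208*p + 1344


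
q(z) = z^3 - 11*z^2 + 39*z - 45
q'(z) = 3*z^2 - 22*z + 39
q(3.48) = -0.35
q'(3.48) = -1.23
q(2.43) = -0.83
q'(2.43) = 3.25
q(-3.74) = -397.04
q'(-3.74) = 163.24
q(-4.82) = -600.52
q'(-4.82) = 214.74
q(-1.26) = -113.60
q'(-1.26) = 71.48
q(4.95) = -0.19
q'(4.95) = 3.61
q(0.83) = -19.64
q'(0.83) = 22.81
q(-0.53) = -68.91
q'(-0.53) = 51.50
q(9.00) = 144.00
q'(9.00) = 84.00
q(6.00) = 9.00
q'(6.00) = 15.00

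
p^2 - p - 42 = (p - 7)*(p + 6)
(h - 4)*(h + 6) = h^2 + 2*h - 24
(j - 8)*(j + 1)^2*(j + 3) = j^4 - 3*j^3 - 33*j^2 - 53*j - 24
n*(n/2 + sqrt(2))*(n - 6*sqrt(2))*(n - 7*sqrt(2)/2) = n^4/2 - 15*sqrt(2)*n^3/4 + 2*n^2 + 42*sqrt(2)*n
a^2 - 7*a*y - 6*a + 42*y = (a - 6)*(a - 7*y)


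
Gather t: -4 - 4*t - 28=-4*t - 32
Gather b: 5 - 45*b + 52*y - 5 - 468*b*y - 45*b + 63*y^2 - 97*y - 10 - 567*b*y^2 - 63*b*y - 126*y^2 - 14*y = b*(-567*y^2 - 531*y - 90) - 63*y^2 - 59*y - 10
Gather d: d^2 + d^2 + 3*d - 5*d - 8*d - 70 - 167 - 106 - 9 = 2*d^2 - 10*d - 352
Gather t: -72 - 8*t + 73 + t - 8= -7*t - 7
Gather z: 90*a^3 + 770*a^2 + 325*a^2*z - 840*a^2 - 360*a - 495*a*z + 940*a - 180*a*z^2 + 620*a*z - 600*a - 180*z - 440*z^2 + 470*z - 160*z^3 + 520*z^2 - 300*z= 90*a^3 - 70*a^2 - 20*a - 160*z^3 + z^2*(80 - 180*a) + z*(325*a^2 + 125*a - 10)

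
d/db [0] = 0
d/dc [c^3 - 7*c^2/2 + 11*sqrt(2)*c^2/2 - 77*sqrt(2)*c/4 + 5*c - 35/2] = 3*c^2 - 7*c + 11*sqrt(2)*c - 77*sqrt(2)/4 + 5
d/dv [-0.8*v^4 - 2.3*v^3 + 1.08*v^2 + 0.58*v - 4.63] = -3.2*v^3 - 6.9*v^2 + 2.16*v + 0.58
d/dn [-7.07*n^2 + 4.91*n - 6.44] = 4.91 - 14.14*n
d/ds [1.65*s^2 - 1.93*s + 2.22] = 3.3*s - 1.93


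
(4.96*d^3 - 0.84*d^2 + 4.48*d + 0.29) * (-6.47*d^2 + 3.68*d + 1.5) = -32.0912*d^5 + 23.6876*d^4 - 24.6368*d^3 + 13.3501*d^2 + 7.7872*d + 0.435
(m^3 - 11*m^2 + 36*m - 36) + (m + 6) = m^3 - 11*m^2 + 37*m - 30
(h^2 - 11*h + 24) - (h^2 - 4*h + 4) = 20 - 7*h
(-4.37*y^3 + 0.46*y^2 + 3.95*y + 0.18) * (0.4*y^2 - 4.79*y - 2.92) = -1.748*y^5 + 21.1163*y^4 + 12.137*y^3 - 20.1917*y^2 - 12.3962*y - 0.5256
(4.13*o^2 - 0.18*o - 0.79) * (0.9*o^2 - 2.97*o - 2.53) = 3.717*o^4 - 12.4281*o^3 - 10.6253*o^2 + 2.8017*o + 1.9987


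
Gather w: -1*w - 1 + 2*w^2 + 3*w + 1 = 2*w^2 + 2*w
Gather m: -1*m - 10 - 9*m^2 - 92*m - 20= -9*m^2 - 93*m - 30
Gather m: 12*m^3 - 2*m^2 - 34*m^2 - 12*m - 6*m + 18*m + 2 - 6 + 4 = 12*m^3 - 36*m^2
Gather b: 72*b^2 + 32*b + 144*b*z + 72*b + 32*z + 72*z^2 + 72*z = 72*b^2 + b*(144*z + 104) + 72*z^2 + 104*z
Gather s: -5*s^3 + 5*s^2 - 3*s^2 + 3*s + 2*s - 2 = -5*s^3 + 2*s^2 + 5*s - 2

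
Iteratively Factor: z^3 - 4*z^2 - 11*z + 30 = (z - 2)*(z^2 - 2*z - 15) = (z - 5)*(z - 2)*(z + 3)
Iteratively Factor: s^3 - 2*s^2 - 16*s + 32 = (s - 2)*(s^2 - 16) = (s - 2)*(s + 4)*(s - 4)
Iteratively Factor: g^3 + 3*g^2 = (g)*(g^2 + 3*g) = g*(g + 3)*(g)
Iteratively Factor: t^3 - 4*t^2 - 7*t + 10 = (t + 2)*(t^2 - 6*t + 5) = (t - 5)*(t + 2)*(t - 1)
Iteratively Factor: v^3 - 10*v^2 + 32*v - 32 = (v - 2)*(v^2 - 8*v + 16) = (v - 4)*(v - 2)*(v - 4)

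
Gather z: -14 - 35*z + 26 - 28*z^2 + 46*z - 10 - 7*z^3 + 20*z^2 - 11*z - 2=-7*z^3 - 8*z^2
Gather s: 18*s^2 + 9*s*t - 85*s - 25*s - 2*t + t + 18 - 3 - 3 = 18*s^2 + s*(9*t - 110) - t + 12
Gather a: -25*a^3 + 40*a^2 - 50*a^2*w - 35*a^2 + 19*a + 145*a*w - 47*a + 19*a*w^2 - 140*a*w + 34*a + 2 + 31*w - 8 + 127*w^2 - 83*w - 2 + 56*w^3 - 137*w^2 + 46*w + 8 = -25*a^3 + a^2*(5 - 50*w) + a*(19*w^2 + 5*w + 6) + 56*w^3 - 10*w^2 - 6*w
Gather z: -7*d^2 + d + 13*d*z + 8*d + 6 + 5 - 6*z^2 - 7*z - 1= -7*d^2 + 9*d - 6*z^2 + z*(13*d - 7) + 10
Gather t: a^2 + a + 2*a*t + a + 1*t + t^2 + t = a^2 + 2*a + t^2 + t*(2*a + 2)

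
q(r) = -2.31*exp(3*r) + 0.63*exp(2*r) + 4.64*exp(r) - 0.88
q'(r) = -6.93*exp(3*r) + 1.26*exp(2*r) + 4.64*exp(r)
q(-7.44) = -0.88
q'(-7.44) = 0.00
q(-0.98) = 0.83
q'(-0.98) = 1.55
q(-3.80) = -0.78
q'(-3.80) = 0.10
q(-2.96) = -0.64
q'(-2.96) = 0.24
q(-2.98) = -0.64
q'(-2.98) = 0.24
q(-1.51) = 0.15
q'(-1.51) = 1.01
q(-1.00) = 0.80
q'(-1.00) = 1.53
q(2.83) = -10981.50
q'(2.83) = -33280.02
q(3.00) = -18371.65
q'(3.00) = -55552.85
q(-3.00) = -0.65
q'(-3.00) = 0.23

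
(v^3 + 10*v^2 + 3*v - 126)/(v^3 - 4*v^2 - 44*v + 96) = (v^2 + 4*v - 21)/(v^2 - 10*v + 16)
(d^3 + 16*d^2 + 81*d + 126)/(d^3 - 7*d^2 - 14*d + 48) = (d^2 + 13*d + 42)/(d^2 - 10*d + 16)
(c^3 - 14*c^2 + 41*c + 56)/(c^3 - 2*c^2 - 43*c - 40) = (c - 7)/(c + 5)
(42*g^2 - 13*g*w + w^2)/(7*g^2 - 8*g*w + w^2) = (-6*g + w)/(-g + w)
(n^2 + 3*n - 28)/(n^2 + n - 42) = (n - 4)/(n - 6)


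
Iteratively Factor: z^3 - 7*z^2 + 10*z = (z - 2)*(z^2 - 5*z) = z*(z - 2)*(z - 5)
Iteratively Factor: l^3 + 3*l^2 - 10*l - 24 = (l - 3)*(l^2 + 6*l + 8) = (l - 3)*(l + 2)*(l + 4)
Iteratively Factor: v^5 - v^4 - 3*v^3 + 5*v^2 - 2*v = (v - 1)*(v^4 - 3*v^2 + 2*v) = (v - 1)^2*(v^3 + v^2 - 2*v) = (v - 1)^3*(v^2 + 2*v) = (v - 1)^3*(v + 2)*(v)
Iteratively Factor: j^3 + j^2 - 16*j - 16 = (j + 4)*(j^2 - 3*j - 4) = (j - 4)*(j + 4)*(j + 1)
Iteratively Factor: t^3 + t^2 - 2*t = (t + 2)*(t^2 - t) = t*(t + 2)*(t - 1)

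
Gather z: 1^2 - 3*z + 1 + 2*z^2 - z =2*z^2 - 4*z + 2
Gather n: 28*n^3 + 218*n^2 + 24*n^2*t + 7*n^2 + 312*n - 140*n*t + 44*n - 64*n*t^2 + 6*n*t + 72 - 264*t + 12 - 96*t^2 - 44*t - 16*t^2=28*n^3 + n^2*(24*t + 225) + n*(-64*t^2 - 134*t + 356) - 112*t^2 - 308*t + 84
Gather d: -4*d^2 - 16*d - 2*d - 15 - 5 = -4*d^2 - 18*d - 20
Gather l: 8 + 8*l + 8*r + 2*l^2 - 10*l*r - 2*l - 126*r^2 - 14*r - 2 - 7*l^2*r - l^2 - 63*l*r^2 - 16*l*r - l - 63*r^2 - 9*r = l^2*(1 - 7*r) + l*(-63*r^2 - 26*r + 5) - 189*r^2 - 15*r + 6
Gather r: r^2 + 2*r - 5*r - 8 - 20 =r^2 - 3*r - 28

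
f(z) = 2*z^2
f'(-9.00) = -36.00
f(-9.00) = 162.00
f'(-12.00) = -48.00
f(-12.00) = 288.00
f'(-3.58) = -14.32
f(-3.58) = 25.63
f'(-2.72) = -10.88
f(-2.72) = 14.80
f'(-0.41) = -1.64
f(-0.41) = 0.34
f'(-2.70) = -10.80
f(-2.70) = 14.58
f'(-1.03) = -4.12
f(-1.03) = 2.12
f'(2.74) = 10.96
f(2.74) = 15.02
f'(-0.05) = -0.20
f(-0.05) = 0.00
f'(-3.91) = -15.64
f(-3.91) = 30.58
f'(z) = 4*z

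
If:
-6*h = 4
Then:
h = -2/3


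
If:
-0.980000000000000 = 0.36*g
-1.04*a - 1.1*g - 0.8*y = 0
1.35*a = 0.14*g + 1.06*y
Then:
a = 1.31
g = -2.72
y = 2.03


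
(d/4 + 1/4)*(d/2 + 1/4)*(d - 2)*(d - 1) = d^4/8 - 3*d^3/16 - d^2/4 + 3*d/16 + 1/8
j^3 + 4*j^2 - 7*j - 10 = (j - 2)*(j + 1)*(j + 5)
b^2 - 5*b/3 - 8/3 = (b - 8/3)*(b + 1)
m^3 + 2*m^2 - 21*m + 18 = (m - 3)*(m - 1)*(m + 6)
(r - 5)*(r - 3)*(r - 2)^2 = r^4 - 12*r^3 + 51*r^2 - 92*r + 60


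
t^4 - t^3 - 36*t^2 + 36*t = t*(t - 6)*(t - 1)*(t + 6)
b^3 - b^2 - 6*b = b*(b - 3)*(b + 2)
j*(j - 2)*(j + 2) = j^3 - 4*j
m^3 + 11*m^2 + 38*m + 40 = (m + 2)*(m + 4)*(m + 5)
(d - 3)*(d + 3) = d^2 - 9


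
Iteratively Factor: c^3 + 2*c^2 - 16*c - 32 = (c - 4)*(c^2 + 6*c + 8) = (c - 4)*(c + 4)*(c + 2)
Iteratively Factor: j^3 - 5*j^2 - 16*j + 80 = (j + 4)*(j^2 - 9*j + 20) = (j - 4)*(j + 4)*(j - 5)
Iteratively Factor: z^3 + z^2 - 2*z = (z - 1)*(z^2 + 2*z) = z*(z - 1)*(z + 2)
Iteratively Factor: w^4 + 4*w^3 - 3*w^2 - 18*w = (w)*(w^3 + 4*w^2 - 3*w - 18) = w*(w - 2)*(w^2 + 6*w + 9) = w*(w - 2)*(w + 3)*(w + 3)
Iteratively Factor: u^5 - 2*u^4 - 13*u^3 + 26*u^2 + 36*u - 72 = (u + 2)*(u^4 - 4*u^3 - 5*u^2 + 36*u - 36) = (u - 3)*(u + 2)*(u^3 - u^2 - 8*u + 12) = (u - 3)*(u - 2)*(u + 2)*(u^2 + u - 6) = (u - 3)*(u - 2)^2*(u + 2)*(u + 3)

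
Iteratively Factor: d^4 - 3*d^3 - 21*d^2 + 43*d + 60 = (d + 4)*(d^3 - 7*d^2 + 7*d + 15) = (d - 3)*(d + 4)*(d^2 - 4*d - 5) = (d - 3)*(d + 1)*(d + 4)*(d - 5)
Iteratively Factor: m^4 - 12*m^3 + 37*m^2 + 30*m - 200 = (m - 4)*(m^3 - 8*m^2 + 5*m + 50) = (m - 5)*(m - 4)*(m^2 - 3*m - 10) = (m - 5)^2*(m - 4)*(m + 2)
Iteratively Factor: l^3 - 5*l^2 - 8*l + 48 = (l - 4)*(l^2 - l - 12) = (l - 4)*(l + 3)*(l - 4)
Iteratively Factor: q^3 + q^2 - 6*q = (q + 3)*(q^2 - 2*q) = q*(q + 3)*(q - 2)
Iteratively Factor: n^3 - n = (n)*(n^2 - 1) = n*(n - 1)*(n + 1)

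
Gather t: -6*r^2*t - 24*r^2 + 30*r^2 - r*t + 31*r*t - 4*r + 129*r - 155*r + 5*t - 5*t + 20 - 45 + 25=6*r^2 - 30*r + t*(-6*r^2 + 30*r)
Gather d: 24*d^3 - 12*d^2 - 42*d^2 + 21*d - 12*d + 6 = 24*d^3 - 54*d^2 + 9*d + 6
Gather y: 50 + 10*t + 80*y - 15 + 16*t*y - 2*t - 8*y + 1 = 8*t + y*(16*t + 72) + 36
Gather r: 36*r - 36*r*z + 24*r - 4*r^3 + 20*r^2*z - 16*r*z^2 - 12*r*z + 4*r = -4*r^3 + 20*r^2*z + r*(-16*z^2 - 48*z + 64)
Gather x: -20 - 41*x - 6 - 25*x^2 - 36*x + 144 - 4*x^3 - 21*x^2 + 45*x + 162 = -4*x^3 - 46*x^2 - 32*x + 280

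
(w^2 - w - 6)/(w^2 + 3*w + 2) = (w - 3)/(w + 1)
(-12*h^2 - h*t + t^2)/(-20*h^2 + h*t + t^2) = (3*h + t)/(5*h + t)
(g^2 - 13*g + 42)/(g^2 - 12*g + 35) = (g - 6)/(g - 5)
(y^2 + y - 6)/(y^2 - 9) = (y - 2)/(y - 3)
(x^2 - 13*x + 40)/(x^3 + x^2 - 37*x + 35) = (x - 8)/(x^2 + 6*x - 7)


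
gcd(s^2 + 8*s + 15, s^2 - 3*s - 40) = s + 5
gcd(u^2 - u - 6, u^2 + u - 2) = u + 2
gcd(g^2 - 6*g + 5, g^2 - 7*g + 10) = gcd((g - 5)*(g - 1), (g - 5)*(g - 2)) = g - 5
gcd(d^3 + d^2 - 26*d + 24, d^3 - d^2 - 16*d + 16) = d^2 - 5*d + 4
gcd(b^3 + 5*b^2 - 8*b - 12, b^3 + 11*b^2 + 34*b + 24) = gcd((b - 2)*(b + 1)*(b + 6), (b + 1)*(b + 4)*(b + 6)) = b^2 + 7*b + 6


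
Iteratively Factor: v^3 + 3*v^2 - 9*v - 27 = (v + 3)*(v^2 - 9) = (v + 3)^2*(v - 3)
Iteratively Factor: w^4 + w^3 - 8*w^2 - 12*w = (w)*(w^3 + w^2 - 8*w - 12) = w*(w + 2)*(w^2 - w - 6) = w*(w + 2)^2*(w - 3)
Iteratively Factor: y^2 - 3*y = (y)*(y - 3)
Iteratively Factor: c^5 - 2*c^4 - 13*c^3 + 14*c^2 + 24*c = (c + 1)*(c^4 - 3*c^3 - 10*c^2 + 24*c) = c*(c + 1)*(c^3 - 3*c^2 - 10*c + 24) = c*(c - 2)*(c + 1)*(c^2 - c - 12) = c*(c - 4)*(c - 2)*(c + 1)*(c + 3)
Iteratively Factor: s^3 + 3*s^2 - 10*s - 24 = (s + 4)*(s^2 - s - 6) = (s - 3)*(s + 4)*(s + 2)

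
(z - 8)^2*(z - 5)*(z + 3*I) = z^4 - 21*z^3 + 3*I*z^3 + 144*z^2 - 63*I*z^2 - 320*z + 432*I*z - 960*I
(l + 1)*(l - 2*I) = l^2 + l - 2*I*l - 2*I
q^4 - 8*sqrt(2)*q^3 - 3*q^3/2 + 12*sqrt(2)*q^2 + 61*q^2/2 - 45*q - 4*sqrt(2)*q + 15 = (q - 1)*(q - 1/2)*(q - 5*sqrt(2))*(q - 3*sqrt(2))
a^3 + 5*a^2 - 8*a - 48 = (a - 3)*(a + 4)^2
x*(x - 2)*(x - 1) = x^3 - 3*x^2 + 2*x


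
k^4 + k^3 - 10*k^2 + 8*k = k*(k - 2)*(k - 1)*(k + 4)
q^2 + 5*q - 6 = (q - 1)*(q + 6)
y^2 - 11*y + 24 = (y - 8)*(y - 3)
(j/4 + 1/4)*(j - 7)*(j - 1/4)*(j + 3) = j^4/4 - 13*j^3/16 - 97*j^2/16 - 59*j/16 + 21/16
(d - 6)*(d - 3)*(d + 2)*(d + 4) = d^4 - 3*d^3 - 28*d^2 + 36*d + 144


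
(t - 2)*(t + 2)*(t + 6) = t^3 + 6*t^2 - 4*t - 24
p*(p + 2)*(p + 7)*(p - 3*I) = p^4 + 9*p^3 - 3*I*p^3 + 14*p^2 - 27*I*p^2 - 42*I*p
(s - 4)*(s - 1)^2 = s^3 - 6*s^2 + 9*s - 4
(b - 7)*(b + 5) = b^2 - 2*b - 35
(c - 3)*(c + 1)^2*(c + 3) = c^4 + 2*c^3 - 8*c^2 - 18*c - 9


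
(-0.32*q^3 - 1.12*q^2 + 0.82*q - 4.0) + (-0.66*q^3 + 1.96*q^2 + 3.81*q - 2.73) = -0.98*q^3 + 0.84*q^2 + 4.63*q - 6.73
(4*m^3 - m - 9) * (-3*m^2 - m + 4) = -12*m^5 - 4*m^4 + 19*m^3 + 28*m^2 + 5*m - 36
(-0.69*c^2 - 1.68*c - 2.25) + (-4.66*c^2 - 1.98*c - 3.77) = -5.35*c^2 - 3.66*c - 6.02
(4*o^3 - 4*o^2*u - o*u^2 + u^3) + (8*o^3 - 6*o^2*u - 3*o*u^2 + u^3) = 12*o^3 - 10*o^2*u - 4*o*u^2 + 2*u^3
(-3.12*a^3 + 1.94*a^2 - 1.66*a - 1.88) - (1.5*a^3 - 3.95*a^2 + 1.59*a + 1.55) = -4.62*a^3 + 5.89*a^2 - 3.25*a - 3.43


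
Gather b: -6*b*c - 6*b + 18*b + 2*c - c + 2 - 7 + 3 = b*(12 - 6*c) + c - 2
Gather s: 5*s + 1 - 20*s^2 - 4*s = -20*s^2 + s + 1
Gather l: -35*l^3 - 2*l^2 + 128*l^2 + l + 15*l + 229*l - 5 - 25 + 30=-35*l^3 + 126*l^2 + 245*l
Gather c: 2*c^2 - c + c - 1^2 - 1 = 2*c^2 - 2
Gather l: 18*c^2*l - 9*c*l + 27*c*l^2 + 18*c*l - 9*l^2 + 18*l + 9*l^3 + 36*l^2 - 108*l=9*l^3 + l^2*(27*c + 27) + l*(18*c^2 + 9*c - 90)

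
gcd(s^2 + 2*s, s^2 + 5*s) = s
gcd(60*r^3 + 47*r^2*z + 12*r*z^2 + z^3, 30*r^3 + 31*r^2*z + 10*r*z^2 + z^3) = 15*r^2 + 8*r*z + z^2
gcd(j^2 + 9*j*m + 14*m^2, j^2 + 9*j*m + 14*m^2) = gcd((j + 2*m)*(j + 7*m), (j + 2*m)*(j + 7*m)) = j^2 + 9*j*m + 14*m^2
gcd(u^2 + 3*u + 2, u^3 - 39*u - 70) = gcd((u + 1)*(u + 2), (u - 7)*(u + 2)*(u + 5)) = u + 2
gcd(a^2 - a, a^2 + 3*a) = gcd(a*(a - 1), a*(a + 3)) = a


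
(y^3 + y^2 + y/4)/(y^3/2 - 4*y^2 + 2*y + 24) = y*(4*y^2 + 4*y + 1)/(2*(y^3 - 8*y^2 + 4*y + 48))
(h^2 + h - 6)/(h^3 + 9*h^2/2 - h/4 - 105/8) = 8*(h^2 + h - 6)/(8*h^3 + 36*h^2 - 2*h - 105)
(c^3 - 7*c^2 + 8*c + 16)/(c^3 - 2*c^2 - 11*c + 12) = (c^2 - 3*c - 4)/(c^2 + 2*c - 3)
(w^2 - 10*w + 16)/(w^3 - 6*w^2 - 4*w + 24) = (w - 8)/(w^2 - 4*w - 12)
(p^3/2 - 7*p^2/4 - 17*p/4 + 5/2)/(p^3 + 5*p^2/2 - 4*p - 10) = (2*p^2 - 11*p + 5)/(2*(2*p^2 + p - 10))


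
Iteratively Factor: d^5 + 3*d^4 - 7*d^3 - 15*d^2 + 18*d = (d - 1)*(d^4 + 4*d^3 - 3*d^2 - 18*d) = d*(d - 1)*(d^3 + 4*d^2 - 3*d - 18) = d*(d - 1)*(d + 3)*(d^2 + d - 6) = d*(d - 2)*(d - 1)*(d + 3)*(d + 3)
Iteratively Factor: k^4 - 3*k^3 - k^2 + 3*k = (k - 3)*(k^3 - k) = (k - 3)*(k + 1)*(k^2 - k) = (k - 3)*(k - 1)*(k + 1)*(k)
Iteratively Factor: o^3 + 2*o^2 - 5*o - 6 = (o + 1)*(o^2 + o - 6) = (o - 2)*(o + 1)*(o + 3)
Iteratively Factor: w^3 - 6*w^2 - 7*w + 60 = (w - 5)*(w^2 - w - 12) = (w - 5)*(w - 4)*(w + 3)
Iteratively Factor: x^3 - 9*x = (x + 3)*(x^2 - 3*x) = x*(x + 3)*(x - 3)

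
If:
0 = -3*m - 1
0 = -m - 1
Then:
No Solution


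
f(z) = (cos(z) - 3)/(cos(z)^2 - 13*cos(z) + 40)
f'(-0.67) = 0.00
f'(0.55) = -0.00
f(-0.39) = -0.07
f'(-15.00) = 0.00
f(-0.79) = -0.07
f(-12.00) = -0.07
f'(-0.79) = 0.00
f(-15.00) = -0.07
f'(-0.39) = 0.00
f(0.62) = -0.07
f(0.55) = -0.07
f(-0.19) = -0.07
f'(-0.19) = 0.00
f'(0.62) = -0.00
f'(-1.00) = 0.00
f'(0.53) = -0.00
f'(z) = (2*sin(z)*cos(z) - 13*sin(z))*(cos(z) - 3)/(cos(z)^2 - 13*cos(z) + 40)^2 - sin(z)/(cos(z)^2 - 13*cos(z) + 40) = (cos(z)^2 - 6*cos(z) - 1)*sin(z)/(cos(z)^2 - 13*cos(z) + 40)^2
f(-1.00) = -0.07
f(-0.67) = -0.07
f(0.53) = -0.07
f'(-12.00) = 0.00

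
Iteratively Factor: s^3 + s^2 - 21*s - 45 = (s + 3)*(s^2 - 2*s - 15) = (s + 3)^2*(s - 5)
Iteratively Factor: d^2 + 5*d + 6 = (d + 2)*(d + 3)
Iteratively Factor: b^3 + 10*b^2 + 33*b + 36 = (b + 3)*(b^2 + 7*b + 12) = (b + 3)*(b + 4)*(b + 3)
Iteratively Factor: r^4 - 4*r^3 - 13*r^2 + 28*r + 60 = (r + 2)*(r^3 - 6*r^2 - r + 30) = (r - 5)*(r + 2)*(r^2 - r - 6) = (r - 5)*(r - 3)*(r + 2)*(r + 2)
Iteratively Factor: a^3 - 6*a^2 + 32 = (a - 4)*(a^2 - 2*a - 8) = (a - 4)*(a + 2)*(a - 4)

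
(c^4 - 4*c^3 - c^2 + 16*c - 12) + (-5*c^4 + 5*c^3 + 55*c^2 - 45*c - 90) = -4*c^4 + c^3 + 54*c^2 - 29*c - 102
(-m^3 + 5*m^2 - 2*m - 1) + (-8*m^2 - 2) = -m^3 - 3*m^2 - 2*m - 3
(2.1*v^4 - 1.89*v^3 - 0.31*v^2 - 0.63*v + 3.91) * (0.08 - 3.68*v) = -7.728*v^5 + 7.1232*v^4 + 0.9896*v^3 + 2.2936*v^2 - 14.4392*v + 0.3128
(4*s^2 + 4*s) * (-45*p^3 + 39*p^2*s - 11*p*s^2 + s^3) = -180*p^3*s^2 - 180*p^3*s + 156*p^2*s^3 + 156*p^2*s^2 - 44*p*s^4 - 44*p*s^3 + 4*s^5 + 4*s^4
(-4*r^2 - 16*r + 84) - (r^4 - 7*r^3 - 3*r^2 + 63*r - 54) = -r^4 + 7*r^3 - r^2 - 79*r + 138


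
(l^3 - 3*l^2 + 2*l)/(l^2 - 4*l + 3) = l*(l - 2)/(l - 3)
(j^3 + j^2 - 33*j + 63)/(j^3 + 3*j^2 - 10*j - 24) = (j^2 + 4*j - 21)/(j^2 + 6*j + 8)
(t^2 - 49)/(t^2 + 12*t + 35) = (t - 7)/(t + 5)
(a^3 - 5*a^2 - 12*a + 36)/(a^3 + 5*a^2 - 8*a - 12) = (a^2 - 3*a - 18)/(a^2 + 7*a + 6)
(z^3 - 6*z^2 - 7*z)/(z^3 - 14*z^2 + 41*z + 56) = z/(z - 8)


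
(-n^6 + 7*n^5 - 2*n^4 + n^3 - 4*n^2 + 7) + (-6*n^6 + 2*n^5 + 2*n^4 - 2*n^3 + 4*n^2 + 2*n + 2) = -7*n^6 + 9*n^5 - n^3 + 2*n + 9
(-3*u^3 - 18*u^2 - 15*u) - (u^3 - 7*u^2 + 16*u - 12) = -4*u^3 - 11*u^2 - 31*u + 12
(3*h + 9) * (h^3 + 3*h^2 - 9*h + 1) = 3*h^4 + 18*h^3 - 78*h + 9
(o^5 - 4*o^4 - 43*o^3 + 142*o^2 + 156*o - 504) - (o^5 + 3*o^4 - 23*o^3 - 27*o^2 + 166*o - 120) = -7*o^4 - 20*o^3 + 169*o^2 - 10*o - 384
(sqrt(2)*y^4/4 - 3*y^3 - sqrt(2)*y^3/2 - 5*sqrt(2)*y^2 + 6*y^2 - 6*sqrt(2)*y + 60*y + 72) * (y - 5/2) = sqrt(2)*y^5/4 - 3*y^4 - 9*sqrt(2)*y^4/8 - 15*sqrt(2)*y^3/4 + 27*y^3/2 + 13*sqrt(2)*y^2/2 + 45*y^2 - 78*y + 15*sqrt(2)*y - 180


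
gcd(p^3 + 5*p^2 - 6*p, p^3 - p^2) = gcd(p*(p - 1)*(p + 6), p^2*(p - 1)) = p^2 - p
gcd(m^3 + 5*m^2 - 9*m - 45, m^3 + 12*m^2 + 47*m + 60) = m^2 + 8*m + 15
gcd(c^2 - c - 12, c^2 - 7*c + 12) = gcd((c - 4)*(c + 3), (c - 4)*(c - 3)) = c - 4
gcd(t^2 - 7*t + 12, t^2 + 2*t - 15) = t - 3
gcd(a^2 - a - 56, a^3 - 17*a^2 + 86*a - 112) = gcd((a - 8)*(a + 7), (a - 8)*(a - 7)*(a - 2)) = a - 8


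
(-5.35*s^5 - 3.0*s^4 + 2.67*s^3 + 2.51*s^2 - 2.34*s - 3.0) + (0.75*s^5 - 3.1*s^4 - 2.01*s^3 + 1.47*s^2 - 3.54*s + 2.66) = -4.6*s^5 - 6.1*s^4 + 0.66*s^3 + 3.98*s^2 - 5.88*s - 0.34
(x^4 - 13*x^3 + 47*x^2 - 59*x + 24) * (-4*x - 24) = -4*x^5 + 28*x^4 + 124*x^3 - 892*x^2 + 1320*x - 576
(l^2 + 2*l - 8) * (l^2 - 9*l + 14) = l^4 - 7*l^3 - 12*l^2 + 100*l - 112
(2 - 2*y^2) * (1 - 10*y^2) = 20*y^4 - 22*y^2 + 2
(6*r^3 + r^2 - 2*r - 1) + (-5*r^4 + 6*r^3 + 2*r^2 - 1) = -5*r^4 + 12*r^3 + 3*r^2 - 2*r - 2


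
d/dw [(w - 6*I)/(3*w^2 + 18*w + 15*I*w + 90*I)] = (-w^2 + 12*I*w - 30 + 66*I)/(3*w^4 + w^3*(36 + 30*I) + w^2*(33 + 360*I) + w*(-900 + 1080*I) - 2700)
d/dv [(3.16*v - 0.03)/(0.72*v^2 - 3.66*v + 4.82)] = (-2.2752*v^2 + 0.0432000000000006*v + 15.1214)/(0.5184*v^4 - 5.2704*v^3 + 20.3364*v^2 - 35.2824*v + 23.2324)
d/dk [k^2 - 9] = 2*k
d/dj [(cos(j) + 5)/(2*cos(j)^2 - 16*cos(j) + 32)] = (cos(j) + 14)*sin(j)/(2*(cos(j) - 4)^3)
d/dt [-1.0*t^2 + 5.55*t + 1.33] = 5.55 - 2.0*t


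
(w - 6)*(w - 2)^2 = w^3 - 10*w^2 + 28*w - 24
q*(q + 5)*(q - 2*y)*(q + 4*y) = q^4 + 2*q^3*y + 5*q^3 - 8*q^2*y^2 + 10*q^2*y - 40*q*y^2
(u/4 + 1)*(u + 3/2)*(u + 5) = u^3/4 + 21*u^2/8 + 67*u/8 + 15/2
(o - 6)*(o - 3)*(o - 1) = o^3 - 10*o^2 + 27*o - 18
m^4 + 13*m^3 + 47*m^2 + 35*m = m*(m + 1)*(m + 5)*(m + 7)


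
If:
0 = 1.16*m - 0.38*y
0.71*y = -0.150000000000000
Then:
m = -0.07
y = -0.21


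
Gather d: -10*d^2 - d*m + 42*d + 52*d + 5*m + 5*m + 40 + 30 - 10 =-10*d^2 + d*(94 - m) + 10*m + 60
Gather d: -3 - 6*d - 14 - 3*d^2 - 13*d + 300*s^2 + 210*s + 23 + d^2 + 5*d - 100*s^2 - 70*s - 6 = -2*d^2 - 14*d + 200*s^2 + 140*s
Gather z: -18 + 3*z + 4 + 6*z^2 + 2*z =6*z^2 + 5*z - 14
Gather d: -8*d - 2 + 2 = -8*d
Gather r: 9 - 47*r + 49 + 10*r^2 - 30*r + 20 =10*r^2 - 77*r + 78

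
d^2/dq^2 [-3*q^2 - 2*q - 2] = -6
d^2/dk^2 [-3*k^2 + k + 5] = -6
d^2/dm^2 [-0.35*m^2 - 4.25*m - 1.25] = -0.700000000000000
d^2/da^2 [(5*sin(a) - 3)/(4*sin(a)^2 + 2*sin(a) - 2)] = (-10*sin(a)^4 + 39*sin(a)^3 - 40*sin(a)^2 + 15*sin(a) - 4)/((sin(a) + 1)^2*(2*sin(a) - 1)^3)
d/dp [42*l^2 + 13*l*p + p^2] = 13*l + 2*p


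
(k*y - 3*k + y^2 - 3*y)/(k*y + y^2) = (y - 3)/y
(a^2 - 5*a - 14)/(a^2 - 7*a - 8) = (-a^2 + 5*a + 14)/(-a^2 + 7*a + 8)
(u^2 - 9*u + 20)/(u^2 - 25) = (u - 4)/(u + 5)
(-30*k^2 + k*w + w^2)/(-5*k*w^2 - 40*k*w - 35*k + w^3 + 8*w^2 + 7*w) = (6*k + w)/(w^2 + 8*w + 7)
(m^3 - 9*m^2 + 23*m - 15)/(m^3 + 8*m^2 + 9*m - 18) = (m^2 - 8*m + 15)/(m^2 + 9*m + 18)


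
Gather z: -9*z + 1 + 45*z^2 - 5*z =45*z^2 - 14*z + 1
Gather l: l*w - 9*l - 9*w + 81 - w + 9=l*(w - 9) - 10*w + 90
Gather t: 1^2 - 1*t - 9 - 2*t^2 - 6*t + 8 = -2*t^2 - 7*t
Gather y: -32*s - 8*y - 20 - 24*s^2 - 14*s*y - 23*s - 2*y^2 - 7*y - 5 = -24*s^2 - 55*s - 2*y^2 + y*(-14*s - 15) - 25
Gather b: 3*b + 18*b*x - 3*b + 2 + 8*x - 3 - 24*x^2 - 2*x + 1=18*b*x - 24*x^2 + 6*x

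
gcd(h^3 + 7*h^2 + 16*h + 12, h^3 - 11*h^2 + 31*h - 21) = 1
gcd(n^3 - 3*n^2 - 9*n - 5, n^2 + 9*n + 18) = 1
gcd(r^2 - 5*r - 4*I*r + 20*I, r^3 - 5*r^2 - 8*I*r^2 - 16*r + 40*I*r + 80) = r^2 + r*(-5 - 4*I) + 20*I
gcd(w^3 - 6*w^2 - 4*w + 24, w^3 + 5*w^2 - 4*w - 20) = w^2 - 4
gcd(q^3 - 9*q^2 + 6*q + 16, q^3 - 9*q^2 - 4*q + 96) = q - 8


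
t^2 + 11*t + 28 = (t + 4)*(t + 7)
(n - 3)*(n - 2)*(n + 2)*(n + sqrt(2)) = n^4 - 3*n^3 + sqrt(2)*n^3 - 3*sqrt(2)*n^2 - 4*n^2 - 4*sqrt(2)*n + 12*n + 12*sqrt(2)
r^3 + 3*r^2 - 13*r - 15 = (r - 3)*(r + 1)*(r + 5)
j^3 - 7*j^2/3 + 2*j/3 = j*(j - 2)*(j - 1/3)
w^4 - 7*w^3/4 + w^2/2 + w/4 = w*(w - 1)^2*(w + 1/4)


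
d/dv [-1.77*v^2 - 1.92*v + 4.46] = -3.54*v - 1.92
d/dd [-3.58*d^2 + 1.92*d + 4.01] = 1.92 - 7.16*d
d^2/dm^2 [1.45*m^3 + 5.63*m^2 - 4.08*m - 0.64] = 8.7*m + 11.26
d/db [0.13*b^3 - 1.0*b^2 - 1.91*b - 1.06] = 0.39*b^2 - 2.0*b - 1.91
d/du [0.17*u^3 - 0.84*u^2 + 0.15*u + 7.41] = 0.51*u^2 - 1.68*u + 0.15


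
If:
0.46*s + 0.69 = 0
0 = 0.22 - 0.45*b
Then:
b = 0.49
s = -1.50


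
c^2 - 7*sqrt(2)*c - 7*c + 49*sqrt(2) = (c - 7)*(c - 7*sqrt(2))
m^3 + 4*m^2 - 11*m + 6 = (m - 1)^2*(m + 6)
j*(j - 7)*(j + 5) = j^3 - 2*j^2 - 35*j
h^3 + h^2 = h^2*(h + 1)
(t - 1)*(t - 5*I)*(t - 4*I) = t^3 - t^2 - 9*I*t^2 - 20*t + 9*I*t + 20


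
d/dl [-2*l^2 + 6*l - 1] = 6 - 4*l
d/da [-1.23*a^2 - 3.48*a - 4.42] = -2.46*a - 3.48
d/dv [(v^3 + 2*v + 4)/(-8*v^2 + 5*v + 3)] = (-8*v^4 + 10*v^3 + 25*v^2 + 64*v - 14)/(64*v^4 - 80*v^3 - 23*v^2 + 30*v + 9)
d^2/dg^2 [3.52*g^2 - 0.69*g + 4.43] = 7.04000000000000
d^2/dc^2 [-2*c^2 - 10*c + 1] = -4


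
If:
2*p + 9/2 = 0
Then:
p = -9/4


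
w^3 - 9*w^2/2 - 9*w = w*(w - 6)*(w + 3/2)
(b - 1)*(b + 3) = b^2 + 2*b - 3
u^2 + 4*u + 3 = (u + 1)*(u + 3)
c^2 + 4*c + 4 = (c + 2)^2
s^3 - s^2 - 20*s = s*(s - 5)*(s + 4)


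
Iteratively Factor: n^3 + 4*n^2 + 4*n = (n + 2)*(n^2 + 2*n) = (n + 2)^2*(n)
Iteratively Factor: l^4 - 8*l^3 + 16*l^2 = (l)*(l^3 - 8*l^2 + 16*l) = l^2*(l^2 - 8*l + 16) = l^2*(l - 4)*(l - 4)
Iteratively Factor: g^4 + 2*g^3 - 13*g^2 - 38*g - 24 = (g + 2)*(g^3 - 13*g - 12) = (g + 1)*(g + 2)*(g^2 - g - 12) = (g + 1)*(g + 2)*(g + 3)*(g - 4)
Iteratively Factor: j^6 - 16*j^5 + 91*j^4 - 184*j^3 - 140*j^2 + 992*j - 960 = (j + 2)*(j^5 - 18*j^4 + 127*j^3 - 438*j^2 + 736*j - 480) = (j - 4)*(j + 2)*(j^4 - 14*j^3 + 71*j^2 - 154*j + 120) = (j - 5)*(j - 4)*(j + 2)*(j^3 - 9*j^2 + 26*j - 24) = (j - 5)*(j - 4)^2*(j + 2)*(j^2 - 5*j + 6) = (j - 5)*(j - 4)^2*(j - 2)*(j + 2)*(j - 3)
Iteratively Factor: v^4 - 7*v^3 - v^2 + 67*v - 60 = (v - 1)*(v^3 - 6*v^2 - 7*v + 60) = (v - 1)*(v + 3)*(v^2 - 9*v + 20) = (v - 4)*(v - 1)*(v + 3)*(v - 5)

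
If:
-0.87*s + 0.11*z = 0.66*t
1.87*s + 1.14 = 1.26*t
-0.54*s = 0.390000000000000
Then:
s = -0.72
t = -0.17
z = -6.71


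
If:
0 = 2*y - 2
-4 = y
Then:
No Solution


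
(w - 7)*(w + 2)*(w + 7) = w^3 + 2*w^2 - 49*w - 98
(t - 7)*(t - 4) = t^2 - 11*t + 28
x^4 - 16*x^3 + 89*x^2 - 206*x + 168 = (x - 7)*(x - 4)*(x - 3)*(x - 2)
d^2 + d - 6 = (d - 2)*(d + 3)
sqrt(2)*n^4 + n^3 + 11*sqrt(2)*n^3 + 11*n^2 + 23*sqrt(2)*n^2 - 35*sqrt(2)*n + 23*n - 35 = (n - 1)*(n + 5)*(n + 7)*(sqrt(2)*n + 1)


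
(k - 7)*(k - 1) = k^2 - 8*k + 7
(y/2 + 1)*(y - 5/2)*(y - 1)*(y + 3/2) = y^4/2 - 27*y^2/8 - 7*y/8 + 15/4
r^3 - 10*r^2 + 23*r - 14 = (r - 7)*(r - 2)*(r - 1)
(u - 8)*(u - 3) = u^2 - 11*u + 24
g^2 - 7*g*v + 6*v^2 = (g - 6*v)*(g - v)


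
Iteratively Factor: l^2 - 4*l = (l - 4)*(l)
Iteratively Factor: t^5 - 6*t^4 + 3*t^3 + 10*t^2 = (t - 5)*(t^4 - t^3 - 2*t^2) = t*(t - 5)*(t^3 - t^2 - 2*t) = t*(t - 5)*(t + 1)*(t^2 - 2*t) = t^2*(t - 5)*(t + 1)*(t - 2)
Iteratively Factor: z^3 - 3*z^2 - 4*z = (z)*(z^2 - 3*z - 4) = z*(z + 1)*(z - 4)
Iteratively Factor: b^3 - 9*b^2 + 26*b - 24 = (b - 4)*(b^2 - 5*b + 6) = (b - 4)*(b - 3)*(b - 2)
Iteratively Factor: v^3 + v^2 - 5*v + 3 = (v + 3)*(v^2 - 2*v + 1) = (v - 1)*(v + 3)*(v - 1)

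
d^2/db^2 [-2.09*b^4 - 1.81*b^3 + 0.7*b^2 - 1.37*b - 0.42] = -25.08*b^2 - 10.86*b + 1.4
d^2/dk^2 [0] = 0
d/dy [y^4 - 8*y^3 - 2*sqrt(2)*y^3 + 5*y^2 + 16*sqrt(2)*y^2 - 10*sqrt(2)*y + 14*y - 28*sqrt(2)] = 4*y^3 - 24*y^2 - 6*sqrt(2)*y^2 + 10*y + 32*sqrt(2)*y - 10*sqrt(2) + 14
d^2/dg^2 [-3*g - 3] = 0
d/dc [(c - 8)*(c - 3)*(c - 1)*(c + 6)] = 4*c^3 - 18*c^2 - 74*c + 186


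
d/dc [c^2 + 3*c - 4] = 2*c + 3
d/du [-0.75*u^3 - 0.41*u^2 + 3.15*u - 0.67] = -2.25*u^2 - 0.82*u + 3.15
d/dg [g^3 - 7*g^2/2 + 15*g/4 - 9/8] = 3*g^2 - 7*g + 15/4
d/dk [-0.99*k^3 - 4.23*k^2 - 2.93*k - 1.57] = -2.97*k^2 - 8.46*k - 2.93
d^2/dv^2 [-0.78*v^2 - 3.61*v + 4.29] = -1.56000000000000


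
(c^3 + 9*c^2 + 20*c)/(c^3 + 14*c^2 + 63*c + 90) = c*(c + 4)/(c^2 + 9*c + 18)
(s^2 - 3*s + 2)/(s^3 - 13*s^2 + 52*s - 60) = (s - 1)/(s^2 - 11*s + 30)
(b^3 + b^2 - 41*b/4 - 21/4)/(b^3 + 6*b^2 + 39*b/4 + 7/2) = (b - 3)/(b + 2)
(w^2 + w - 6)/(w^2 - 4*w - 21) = (w - 2)/(w - 7)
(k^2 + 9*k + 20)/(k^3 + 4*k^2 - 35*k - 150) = (k + 4)/(k^2 - k - 30)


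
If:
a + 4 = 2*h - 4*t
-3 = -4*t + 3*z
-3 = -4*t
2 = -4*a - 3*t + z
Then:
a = -17/16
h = 95/32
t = 3/4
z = 0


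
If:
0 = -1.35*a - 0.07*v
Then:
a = -0.0518518518518519*v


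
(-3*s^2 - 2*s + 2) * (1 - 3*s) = 9*s^3 + 3*s^2 - 8*s + 2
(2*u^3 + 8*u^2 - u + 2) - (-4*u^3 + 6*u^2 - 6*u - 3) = 6*u^3 + 2*u^2 + 5*u + 5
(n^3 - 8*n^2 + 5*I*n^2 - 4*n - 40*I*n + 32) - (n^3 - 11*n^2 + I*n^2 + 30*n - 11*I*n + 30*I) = 3*n^2 + 4*I*n^2 - 34*n - 29*I*n + 32 - 30*I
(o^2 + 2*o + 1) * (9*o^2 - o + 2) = 9*o^4 + 17*o^3 + 9*o^2 + 3*o + 2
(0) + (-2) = -2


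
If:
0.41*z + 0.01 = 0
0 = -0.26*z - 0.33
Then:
No Solution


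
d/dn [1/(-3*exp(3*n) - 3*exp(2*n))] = (exp(n) + 2/3)*exp(-2*n)/(exp(n) + 1)^2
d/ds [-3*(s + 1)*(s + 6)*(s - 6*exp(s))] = 18*s^2*exp(s) - 9*s^2 + 162*s*exp(s) - 42*s + 234*exp(s) - 18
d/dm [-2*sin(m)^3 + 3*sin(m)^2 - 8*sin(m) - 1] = 2*(-3*sin(m)^2 + 3*sin(m) - 4)*cos(m)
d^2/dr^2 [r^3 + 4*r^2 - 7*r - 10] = 6*r + 8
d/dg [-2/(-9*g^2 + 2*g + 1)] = 4*(1 - 9*g)/(-9*g^2 + 2*g + 1)^2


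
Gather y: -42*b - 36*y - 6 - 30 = -42*b - 36*y - 36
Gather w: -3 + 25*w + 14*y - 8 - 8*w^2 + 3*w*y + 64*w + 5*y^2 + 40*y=-8*w^2 + w*(3*y + 89) + 5*y^2 + 54*y - 11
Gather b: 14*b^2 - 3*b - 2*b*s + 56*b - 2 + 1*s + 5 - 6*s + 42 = 14*b^2 + b*(53 - 2*s) - 5*s + 45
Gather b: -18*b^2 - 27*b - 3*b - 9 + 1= -18*b^2 - 30*b - 8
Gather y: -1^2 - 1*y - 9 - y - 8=-2*y - 18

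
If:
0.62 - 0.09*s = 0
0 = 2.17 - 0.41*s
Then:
No Solution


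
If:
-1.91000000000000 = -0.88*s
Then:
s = 2.17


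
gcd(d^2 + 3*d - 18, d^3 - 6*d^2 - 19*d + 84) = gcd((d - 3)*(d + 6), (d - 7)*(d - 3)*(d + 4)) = d - 3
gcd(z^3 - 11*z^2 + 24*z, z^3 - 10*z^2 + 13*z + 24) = z^2 - 11*z + 24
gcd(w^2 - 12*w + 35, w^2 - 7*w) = w - 7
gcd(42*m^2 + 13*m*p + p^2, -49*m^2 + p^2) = 7*m + p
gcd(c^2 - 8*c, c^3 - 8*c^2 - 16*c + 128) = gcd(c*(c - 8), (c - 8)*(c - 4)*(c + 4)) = c - 8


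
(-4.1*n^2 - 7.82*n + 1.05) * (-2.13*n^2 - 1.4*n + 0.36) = 8.733*n^4 + 22.3966*n^3 + 7.2355*n^2 - 4.2852*n + 0.378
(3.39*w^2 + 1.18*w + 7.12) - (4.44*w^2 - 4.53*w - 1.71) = -1.05*w^2 + 5.71*w + 8.83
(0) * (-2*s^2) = 0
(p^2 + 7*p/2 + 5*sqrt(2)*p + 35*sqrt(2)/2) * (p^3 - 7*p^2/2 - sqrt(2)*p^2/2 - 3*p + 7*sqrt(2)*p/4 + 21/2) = p^5 + 9*sqrt(2)*p^4/2 - 81*p^3/4 - 561*sqrt(2)*p^2/8 + 98*p + 735*sqrt(2)/4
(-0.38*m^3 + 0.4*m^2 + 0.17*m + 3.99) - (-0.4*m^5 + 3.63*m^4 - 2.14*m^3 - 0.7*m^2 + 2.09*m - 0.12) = 0.4*m^5 - 3.63*m^4 + 1.76*m^3 + 1.1*m^2 - 1.92*m + 4.11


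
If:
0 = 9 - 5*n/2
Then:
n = 18/5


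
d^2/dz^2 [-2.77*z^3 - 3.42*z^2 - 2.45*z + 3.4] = -16.62*z - 6.84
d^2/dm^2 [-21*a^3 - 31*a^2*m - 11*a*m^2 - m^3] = -22*a - 6*m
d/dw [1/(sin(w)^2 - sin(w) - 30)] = (1 - 2*sin(w))*cos(w)/(sin(w) + cos(w)^2 + 29)^2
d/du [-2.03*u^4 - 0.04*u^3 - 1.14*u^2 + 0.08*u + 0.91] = -8.12*u^3 - 0.12*u^2 - 2.28*u + 0.08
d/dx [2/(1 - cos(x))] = -2*sin(x)/(cos(x) - 1)^2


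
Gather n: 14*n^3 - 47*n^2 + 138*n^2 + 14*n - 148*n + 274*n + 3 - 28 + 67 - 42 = 14*n^3 + 91*n^2 + 140*n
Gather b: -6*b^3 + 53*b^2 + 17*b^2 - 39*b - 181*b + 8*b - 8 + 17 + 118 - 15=-6*b^3 + 70*b^2 - 212*b + 112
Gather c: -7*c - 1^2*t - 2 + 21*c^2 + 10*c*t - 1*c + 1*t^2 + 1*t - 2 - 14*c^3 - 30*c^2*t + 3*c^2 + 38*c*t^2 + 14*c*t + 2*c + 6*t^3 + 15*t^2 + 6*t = -14*c^3 + c^2*(24 - 30*t) + c*(38*t^2 + 24*t - 6) + 6*t^3 + 16*t^2 + 6*t - 4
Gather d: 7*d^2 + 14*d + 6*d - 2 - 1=7*d^2 + 20*d - 3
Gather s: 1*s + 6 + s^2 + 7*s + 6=s^2 + 8*s + 12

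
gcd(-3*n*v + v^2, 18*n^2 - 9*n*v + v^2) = -3*n + v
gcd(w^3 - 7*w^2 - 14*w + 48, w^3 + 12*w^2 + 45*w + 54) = w + 3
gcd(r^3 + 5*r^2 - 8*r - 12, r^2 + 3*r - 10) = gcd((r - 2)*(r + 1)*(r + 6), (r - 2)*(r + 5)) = r - 2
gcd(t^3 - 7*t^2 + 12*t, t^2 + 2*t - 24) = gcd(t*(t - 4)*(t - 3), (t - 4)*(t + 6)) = t - 4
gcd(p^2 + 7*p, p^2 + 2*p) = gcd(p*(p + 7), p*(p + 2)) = p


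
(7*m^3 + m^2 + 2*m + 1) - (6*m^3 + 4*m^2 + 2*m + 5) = m^3 - 3*m^2 - 4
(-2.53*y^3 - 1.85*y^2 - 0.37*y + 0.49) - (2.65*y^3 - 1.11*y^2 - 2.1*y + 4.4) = -5.18*y^3 - 0.74*y^2 + 1.73*y - 3.91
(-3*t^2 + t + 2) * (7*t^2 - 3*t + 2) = -21*t^4 + 16*t^3 + 5*t^2 - 4*t + 4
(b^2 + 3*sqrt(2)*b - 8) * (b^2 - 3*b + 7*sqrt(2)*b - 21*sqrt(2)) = b^4 - 3*b^3 + 10*sqrt(2)*b^3 - 30*sqrt(2)*b^2 + 34*b^2 - 102*b - 56*sqrt(2)*b + 168*sqrt(2)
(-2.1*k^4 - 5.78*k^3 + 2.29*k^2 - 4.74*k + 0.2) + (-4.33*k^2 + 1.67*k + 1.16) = -2.1*k^4 - 5.78*k^3 - 2.04*k^2 - 3.07*k + 1.36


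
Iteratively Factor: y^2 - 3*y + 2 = (y - 1)*(y - 2)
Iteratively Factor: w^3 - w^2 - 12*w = (w + 3)*(w^2 - 4*w) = w*(w + 3)*(w - 4)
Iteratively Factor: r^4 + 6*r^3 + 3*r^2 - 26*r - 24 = (r + 4)*(r^3 + 2*r^2 - 5*r - 6) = (r + 1)*(r + 4)*(r^2 + r - 6) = (r - 2)*(r + 1)*(r + 4)*(r + 3)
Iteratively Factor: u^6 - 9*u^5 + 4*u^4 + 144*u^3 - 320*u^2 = (u - 5)*(u^5 - 4*u^4 - 16*u^3 + 64*u^2) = u*(u - 5)*(u^4 - 4*u^3 - 16*u^2 + 64*u) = u*(u - 5)*(u - 4)*(u^3 - 16*u) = u^2*(u - 5)*(u - 4)*(u^2 - 16) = u^2*(u - 5)*(u - 4)^2*(u + 4)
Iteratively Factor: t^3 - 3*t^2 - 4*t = (t + 1)*(t^2 - 4*t) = t*(t + 1)*(t - 4)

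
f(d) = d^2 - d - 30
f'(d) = 2*d - 1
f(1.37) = -29.49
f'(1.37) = 1.74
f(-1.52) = -26.17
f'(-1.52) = -4.04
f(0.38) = -30.24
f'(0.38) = -0.24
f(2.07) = -27.79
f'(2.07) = 3.14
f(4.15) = -16.93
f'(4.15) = 7.30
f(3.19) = -23.01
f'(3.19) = 5.38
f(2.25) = -27.19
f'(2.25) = 3.50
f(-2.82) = -19.23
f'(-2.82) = -6.64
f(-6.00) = 12.00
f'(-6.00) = -13.00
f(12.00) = 102.00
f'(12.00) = 23.00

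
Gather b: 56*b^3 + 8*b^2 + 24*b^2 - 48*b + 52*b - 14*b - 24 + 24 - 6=56*b^3 + 32*b^2 - 10*b - 6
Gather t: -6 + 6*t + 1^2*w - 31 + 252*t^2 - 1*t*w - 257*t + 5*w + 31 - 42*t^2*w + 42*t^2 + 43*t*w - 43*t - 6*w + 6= t^2*(294 - 42*w) + t*(42*w - 294)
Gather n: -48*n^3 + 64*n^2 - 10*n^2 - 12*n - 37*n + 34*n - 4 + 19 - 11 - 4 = -48*n^3 + 54*n^2 - 15*n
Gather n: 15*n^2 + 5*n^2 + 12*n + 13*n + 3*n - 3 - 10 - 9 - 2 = 20*n^2 + 28*n - 24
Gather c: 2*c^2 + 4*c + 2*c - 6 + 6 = 2*c^2 + 6*c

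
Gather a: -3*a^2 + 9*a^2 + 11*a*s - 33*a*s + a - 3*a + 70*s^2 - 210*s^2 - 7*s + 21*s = 6*a^2 + a*(-22*s - 2) - 140*s^2 + 14*s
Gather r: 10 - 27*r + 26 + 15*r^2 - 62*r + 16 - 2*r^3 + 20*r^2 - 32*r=-2*r^3 + 35*r^2 - 121*r + 52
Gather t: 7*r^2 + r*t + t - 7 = 7*r^2 + t*(r + 1) - 7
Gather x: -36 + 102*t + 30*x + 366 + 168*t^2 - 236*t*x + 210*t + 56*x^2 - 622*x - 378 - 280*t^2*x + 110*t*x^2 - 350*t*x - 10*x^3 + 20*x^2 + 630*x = 168*t^2 + 312*t - 10*x^3 + x^2*(110*t + 76) + x*(-280*t^2 - 586*t + 38) - 48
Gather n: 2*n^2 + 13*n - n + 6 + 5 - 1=2*n^2 + 12*n + 10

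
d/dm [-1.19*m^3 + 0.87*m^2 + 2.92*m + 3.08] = -3.57*m^2 + 1.74*m + 2.92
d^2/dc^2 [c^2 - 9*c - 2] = 2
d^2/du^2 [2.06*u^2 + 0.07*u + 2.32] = 4.12000000000000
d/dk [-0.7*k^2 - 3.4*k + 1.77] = -1.4*k - 3.4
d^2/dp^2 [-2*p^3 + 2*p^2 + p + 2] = 4 - 12*p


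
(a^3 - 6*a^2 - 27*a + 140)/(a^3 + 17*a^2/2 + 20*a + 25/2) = 2*(a^2 - 11*a + 28)/(2*a^2 + 7*a + 5)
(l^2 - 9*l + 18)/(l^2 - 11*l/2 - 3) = 2*(l - 3)/(2*l + 1)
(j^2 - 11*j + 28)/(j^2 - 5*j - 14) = (j - 4)/(j + 2)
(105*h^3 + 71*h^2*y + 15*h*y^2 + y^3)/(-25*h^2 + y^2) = (21*h^2 + 10*h*y + y^2)/(-5*h + y)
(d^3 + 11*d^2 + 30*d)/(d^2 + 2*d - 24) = d*(d + 5)/(d - 4)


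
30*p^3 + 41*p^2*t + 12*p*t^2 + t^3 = (p + t)*(5*p + t)*(6*p + t)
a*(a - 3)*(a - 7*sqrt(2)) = a^3 - 7*sqrt(2)*a^2 - 3*a^2 + 21*sqrt(2)*a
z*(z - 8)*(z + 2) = z^3 - 6*z^2 - 16*z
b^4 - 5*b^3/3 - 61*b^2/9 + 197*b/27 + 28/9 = (b - 3)*(b - 4/3)*(b + 1/3)*(b + 7/3)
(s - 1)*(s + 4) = s^2 + 3*s - 4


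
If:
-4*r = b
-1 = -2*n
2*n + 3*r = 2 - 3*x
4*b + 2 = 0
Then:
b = -1/2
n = 1/2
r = 1/8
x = 5/24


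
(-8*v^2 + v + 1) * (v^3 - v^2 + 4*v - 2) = -8*v^5 + 9*v^4 - 32*v^3 + 19*v^2 + 2*v - 2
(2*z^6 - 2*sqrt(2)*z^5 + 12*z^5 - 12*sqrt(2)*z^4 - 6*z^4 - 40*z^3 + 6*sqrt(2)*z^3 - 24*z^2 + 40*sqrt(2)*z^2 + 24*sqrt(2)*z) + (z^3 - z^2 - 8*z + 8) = 2*z^6 - 2*sqrt(2)*z^5 + 12*z^5 - 12*sqrt(2)*z^4 - 6*z^4 - 39*z^3 + 6*sqrt(2)*z^3 - 25*z^2 + 40*sqrt(2)*z^2 - 8*z + 24*sqrt(2)*z + 8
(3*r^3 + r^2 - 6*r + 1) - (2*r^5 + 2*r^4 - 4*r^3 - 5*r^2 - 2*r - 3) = -2*r^5 - 2*r^4 + 7*r^3 + 6*r^2 - 4*r + 4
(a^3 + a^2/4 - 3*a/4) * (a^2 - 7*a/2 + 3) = a^5 - 13*a^4/4 + 11*a^3/8 + 27*a^2/8 - 9*a/4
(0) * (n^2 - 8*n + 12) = 0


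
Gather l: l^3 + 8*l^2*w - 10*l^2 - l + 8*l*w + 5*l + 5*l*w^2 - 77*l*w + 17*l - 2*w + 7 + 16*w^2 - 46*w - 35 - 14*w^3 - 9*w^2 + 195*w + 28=l^3 + l^2*(8*w - 10) + l*(5*w^2 - 69*w + 21) - 14*w^3 + 7*w^2 + 147*w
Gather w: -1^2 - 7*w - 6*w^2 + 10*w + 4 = -6*w^2 + 3*w + 3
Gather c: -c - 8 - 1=-c - 9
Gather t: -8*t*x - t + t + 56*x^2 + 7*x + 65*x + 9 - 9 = -8*t*x + 56*x^2 + 72*x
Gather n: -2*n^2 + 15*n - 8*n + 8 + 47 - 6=-2*n^2 + 7*n + 49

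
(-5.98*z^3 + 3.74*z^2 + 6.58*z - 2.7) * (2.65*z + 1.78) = -15.847*z^4 - 0.733400000000001*z^3 + 24.0942*z^2 + 4.5574*z - 4.806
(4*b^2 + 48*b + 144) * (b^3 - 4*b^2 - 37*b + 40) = 4*b^5 + 32*b^4 - 196*b^3 - 2192*b^2 - 3408*b + 5760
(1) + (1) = 2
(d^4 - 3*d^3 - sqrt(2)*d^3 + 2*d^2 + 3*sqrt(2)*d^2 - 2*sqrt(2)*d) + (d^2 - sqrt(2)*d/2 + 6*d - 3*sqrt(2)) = d^4 - 3*d^3 - sqrt(2)*d^3 + 3*d^2 + 3*sqrt(2)*d^2 - 5*sqrt(2)*d/2 + 6*d - 3*sqrt(2)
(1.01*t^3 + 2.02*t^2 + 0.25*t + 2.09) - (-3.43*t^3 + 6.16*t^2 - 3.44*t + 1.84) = 4.44*t^3 - 4.14*t^2 + 3.69*t + 0.25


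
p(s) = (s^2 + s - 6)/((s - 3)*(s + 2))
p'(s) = (2*s + 1)/((s - 3)*(s + 2)) - (s^2 + s - 6)/((s - 3)*(s + 2)^2) - (s^2 + s - 6)/((s - 3)^2*(s + 2)) = 2*(-s^2 - 6)/(s^4 - 2*s^3 - 11*s^2 + 12*s + 36)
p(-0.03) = 1.01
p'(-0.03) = -0.34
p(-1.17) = 1.68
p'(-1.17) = -1.23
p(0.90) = 0.70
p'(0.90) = -0.37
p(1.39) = 0.49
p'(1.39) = -0.53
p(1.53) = 0.41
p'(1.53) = -0.62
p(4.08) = 2.24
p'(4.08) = -1.05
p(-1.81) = 4.96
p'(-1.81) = -22.21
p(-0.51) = 1.20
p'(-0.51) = -0.46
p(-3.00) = 0.00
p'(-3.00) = -0.83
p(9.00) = 1.27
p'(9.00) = -0.04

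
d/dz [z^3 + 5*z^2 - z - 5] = 3*z^2 + 10*z - 1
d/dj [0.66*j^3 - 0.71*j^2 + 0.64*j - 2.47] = 1.98*j^2 - 1.42*j + 0.64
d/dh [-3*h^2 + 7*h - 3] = 7 - 6*h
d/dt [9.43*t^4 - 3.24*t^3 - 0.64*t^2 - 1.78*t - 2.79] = 37.72*t^3 - 9.72*t^2 - 1.28*t - 1.78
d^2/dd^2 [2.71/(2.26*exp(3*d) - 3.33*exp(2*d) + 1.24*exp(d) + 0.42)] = ((-55.1214*exp(2*d) + 36.0972*exp(d) - 3.3604)*(2.26*exp(3*d) - 3.33*exp(2*d) + 1.24*exp(d) + 0.42) + 2.71*(6.78*exp(2*d) - 6.66*exp(d) + 1.24)*(13.56*exp(2*d) - 13.32*exp(d) + 2.48)*exp(d))*exp(d)/(2.26*exp(3*d) - 3.33*exp(2*d) + 1.24*exp(d) + 0.42)^3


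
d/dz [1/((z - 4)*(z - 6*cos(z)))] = ((4 - z)*(z - 6*cos(z)) - (z - 4)^2*(6*sin(z) + 1))/((z - 4)^3*(z - 6*cos(z))^2)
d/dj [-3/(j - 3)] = 3/(j - 3)^2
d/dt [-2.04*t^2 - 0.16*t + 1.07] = -4.08*t - 0.16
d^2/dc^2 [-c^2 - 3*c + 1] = -2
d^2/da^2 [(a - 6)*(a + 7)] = 2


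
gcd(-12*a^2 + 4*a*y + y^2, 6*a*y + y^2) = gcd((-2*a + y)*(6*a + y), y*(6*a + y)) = 6*a + y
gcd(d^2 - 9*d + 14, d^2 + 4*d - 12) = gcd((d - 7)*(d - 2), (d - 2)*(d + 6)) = d - 2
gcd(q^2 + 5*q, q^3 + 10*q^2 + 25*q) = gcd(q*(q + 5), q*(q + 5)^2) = q^2 + 5*q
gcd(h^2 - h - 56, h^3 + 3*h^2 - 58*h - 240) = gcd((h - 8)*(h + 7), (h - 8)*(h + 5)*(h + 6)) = h - 8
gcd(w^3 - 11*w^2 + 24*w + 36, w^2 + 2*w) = 1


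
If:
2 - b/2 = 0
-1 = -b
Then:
No Solution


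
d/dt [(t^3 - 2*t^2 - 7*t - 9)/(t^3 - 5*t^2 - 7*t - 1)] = (-3*t^4 + 3*t^2 - 86*t - 56)/(t^6 - 10*t^5 + 11*t^4 + 68*t^3 + 59*t^2 + 14*t + 1)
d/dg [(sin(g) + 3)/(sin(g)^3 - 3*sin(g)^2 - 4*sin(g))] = 2*(-sin(g)^3 - 3*sin(g)^2 + 9*sin(g) + 6)*cos(g)/((sin(g) - 4)^2*(sin(g) + 1)^2*sin(g)^2)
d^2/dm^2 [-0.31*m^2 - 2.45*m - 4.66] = -0.620000000000000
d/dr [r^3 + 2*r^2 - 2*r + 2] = 3*r^2 + 4*r - 2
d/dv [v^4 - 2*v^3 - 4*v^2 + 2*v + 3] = 4*v^3 - 6*v^2 - 8*v + 2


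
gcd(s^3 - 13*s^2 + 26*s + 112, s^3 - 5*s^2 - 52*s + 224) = s - 8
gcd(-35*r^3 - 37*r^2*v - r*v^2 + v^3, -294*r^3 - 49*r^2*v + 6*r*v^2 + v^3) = 7*r - v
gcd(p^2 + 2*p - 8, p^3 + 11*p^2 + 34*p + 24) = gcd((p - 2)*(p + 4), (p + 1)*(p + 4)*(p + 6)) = p + 4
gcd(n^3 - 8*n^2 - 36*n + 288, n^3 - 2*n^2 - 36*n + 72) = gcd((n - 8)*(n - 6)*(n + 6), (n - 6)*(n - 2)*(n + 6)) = n^2 - 36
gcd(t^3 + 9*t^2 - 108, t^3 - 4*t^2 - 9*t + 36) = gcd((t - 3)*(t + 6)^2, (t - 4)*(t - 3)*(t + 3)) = t - 3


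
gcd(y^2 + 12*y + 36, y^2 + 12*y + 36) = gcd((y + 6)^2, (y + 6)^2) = y^2 + 12*y + 36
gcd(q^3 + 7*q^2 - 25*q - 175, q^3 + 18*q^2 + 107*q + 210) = q^2 + 12*q + 35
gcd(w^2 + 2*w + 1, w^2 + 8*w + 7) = w + 1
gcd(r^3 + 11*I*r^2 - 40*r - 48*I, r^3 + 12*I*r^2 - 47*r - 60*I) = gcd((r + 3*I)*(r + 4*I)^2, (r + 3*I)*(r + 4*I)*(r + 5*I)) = r^2 + 7*I*r - 12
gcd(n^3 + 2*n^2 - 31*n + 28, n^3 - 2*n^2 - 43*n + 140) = n^2 + 3*n - 28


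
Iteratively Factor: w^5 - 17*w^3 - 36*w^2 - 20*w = (w + 2)*(w^4 - 2*w^3 - 13*w^2 - 10*w) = (w - 5)*(w + 2)*(w^3 + 3*w^2 + 2*w) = (w - 5)*(w + 1)*(w + 2)*(w^2 + 2*w) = (w - 5)*(w + 1)*(w + 2)^2*(w)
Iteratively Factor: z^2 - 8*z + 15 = (z - 5)*(z - 3)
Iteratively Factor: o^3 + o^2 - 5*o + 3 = (o - 1)*(o^2 + 2*o - 3) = (o - 1)^2*(o + 3)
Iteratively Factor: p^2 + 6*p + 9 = (p + 3)*(p + 3)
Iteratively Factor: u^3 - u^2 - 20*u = (u)*(u^2 - u - 20) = u*(u + 4)*(u - 5)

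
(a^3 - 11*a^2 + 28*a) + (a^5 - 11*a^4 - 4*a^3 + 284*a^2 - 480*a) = a^5 - 11*a^4 - 3*a^3 + 273*a^2 - 452*a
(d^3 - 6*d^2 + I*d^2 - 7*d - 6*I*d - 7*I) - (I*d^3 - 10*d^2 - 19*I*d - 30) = d^3 - I*d^3 + 4*d^2 + I*d^2 - 7*d + 13*I*d + 30 - 7*I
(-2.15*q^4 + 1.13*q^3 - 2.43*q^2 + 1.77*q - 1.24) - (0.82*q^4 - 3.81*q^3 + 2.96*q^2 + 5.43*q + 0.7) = -2.97*q^4 + 4.94*q^3 - 5.39*q^2 - 3.66*q - 1.94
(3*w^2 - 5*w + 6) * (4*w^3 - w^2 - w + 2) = 12*w^5 - 23*w^4 + 26*w^3 + 5*w^2 - 16*w + 12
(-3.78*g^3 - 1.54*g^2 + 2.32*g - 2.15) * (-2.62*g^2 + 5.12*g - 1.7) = 9.9036*g^5 - 15.3188*g^4 - 7.5372*g^3 + 20.1294*g^2 - 14.952*g + 3.655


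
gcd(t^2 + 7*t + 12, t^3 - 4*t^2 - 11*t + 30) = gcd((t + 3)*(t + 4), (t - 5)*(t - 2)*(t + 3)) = t + 3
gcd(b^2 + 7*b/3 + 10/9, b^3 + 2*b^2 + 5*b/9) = b + 5/3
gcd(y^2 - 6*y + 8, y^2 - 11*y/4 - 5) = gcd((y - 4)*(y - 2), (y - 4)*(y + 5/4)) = y - 4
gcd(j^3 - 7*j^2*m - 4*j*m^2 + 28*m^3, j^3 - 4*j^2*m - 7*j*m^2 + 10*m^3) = j + 2*m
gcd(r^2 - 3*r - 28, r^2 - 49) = r - 7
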